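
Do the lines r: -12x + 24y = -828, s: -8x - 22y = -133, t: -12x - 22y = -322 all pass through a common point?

No

The three lines meet at one point iff the augmented coefficient matrix [aᵢ bᵢ cᵢ] has rank < 3, i.e. its determinant vanishes.
Here the determinant is -552.
Nonzero, so no common point exists.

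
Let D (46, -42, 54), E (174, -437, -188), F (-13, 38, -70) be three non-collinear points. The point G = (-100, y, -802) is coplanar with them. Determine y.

The plane through D, E, F has equation 68340x + 30150y − 13065z = 1171830.
Substituting G: (30150)y + (3644130) = 1171830, so y = -82.

-82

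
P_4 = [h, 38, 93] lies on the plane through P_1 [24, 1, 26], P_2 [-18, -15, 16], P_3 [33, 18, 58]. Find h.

The plane through P_1, P_2, P_3 has equation −342x + 1254y − 570z = -21774.
Substituting P_4: (-342)h + (-5358) = -21774, so h = 48.

48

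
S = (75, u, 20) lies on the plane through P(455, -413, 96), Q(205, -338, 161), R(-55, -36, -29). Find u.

A normal to the plane is n = PQ × PR = (-33880, -64400, -56000).
S lies in the plane iff n · PS = 0.
This gives (-64400)u + (-9466800) = 0, so u = -147.

-147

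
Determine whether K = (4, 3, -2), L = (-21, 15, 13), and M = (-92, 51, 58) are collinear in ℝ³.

No

KL = (-25, 12, 15), KM = (-96, 48, 60).
Comparing components 3 and 1: (15)(-96) − (-25)(60) = 60 ≠ 0, so KL and KM are not parallel and the points are not collinear.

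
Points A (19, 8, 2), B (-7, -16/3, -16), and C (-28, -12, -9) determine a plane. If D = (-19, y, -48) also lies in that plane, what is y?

-16

The plane through A, B, C has equation −(640/3)x + 560y − (320/3)z = 640/3.
Substituting D: (560)y + (27520/3) = 640/3, so y = -16.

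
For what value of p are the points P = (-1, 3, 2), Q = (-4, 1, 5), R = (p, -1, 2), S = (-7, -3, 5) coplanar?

Coplanarity ⇔ det[PQ; PR; PS] = 0.
Expanding, this is linear in p: (-12)p + (-48) = 0.
So p = -4.

-4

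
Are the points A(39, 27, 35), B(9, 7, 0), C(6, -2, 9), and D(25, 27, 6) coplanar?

A normal to the plane through A, B, C is n = AB × AC = (-495, 375, 210).
The plane has equation n·P = -1830. For D: n·D = -990.
-990 ≠ -1830, so D is off the plane.

No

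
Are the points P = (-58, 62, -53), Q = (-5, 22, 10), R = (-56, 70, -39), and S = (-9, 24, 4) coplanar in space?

Yes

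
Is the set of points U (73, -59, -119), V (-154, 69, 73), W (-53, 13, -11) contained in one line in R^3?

UV = (-227, 128, 192), UW = (-126, 72, 108).
Comparing components 3 and 1: (192)(-126) − (-227)(108) = 324 ≠ 0, so UV and UW are not parallel and the points are not collinear.

No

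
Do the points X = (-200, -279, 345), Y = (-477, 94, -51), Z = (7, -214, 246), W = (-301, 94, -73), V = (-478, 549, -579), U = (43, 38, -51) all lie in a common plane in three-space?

No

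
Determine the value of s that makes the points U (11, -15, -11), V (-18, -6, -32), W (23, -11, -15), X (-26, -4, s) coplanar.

Normal to plane UVW: n = (48, -368, -224); plane equation n·P = 8512.
Requiring n·X = 8512: (-224)s + (224) = 8512.
So s = -37.

-37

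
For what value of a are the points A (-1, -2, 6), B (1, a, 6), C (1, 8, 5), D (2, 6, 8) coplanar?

6

Coplanarity ⇔ det[AB; AC; AD] = 0.
Expanding, this is linear in a: (-7)a + (42) = 0.
So a = 6.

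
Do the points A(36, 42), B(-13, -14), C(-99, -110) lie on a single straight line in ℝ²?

No

AB = (-49, -56), AC = (-135, -152).
det[AB; AC] = (-49)(-152) − (-56)(-135) = -112.
The determinant is nonzero, so they are not collinear.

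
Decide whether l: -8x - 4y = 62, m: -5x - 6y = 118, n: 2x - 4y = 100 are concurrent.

No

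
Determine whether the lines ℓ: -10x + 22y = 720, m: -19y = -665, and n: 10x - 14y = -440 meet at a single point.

Intersecting ℓ and m: solving the 2×2 system gives (x, y) = (5, 35).
Substitute into n: (10)(5) + (-14)(35) = -440.
This equals -440, so (5, 35) lies on all three lines and they are concurrent.

Yes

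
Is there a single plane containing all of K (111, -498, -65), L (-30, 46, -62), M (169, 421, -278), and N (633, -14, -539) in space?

With K as base: KL = (-141, 544, 3), KM = (58, 919, -213), KN = (522, 484, -474).
KM × KN = (-332514, -83694, -451646).
KL · (KM × KN) = 0.
The scalar triple product vanishes, so the four points are coplanar.

Yes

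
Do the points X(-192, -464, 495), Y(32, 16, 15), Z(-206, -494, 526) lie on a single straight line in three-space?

XY = (224, 480, -480), XZ = (-14, -30, 31).
Comparing components 2 and 3: (480)(31) − (-480)(-30) = 480 ≠ 0, so XY and XZ are not parallel and the points are not collinear.

No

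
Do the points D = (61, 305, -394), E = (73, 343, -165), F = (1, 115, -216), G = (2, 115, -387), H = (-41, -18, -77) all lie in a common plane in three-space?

No

The plane through D, E, F has normal n = DE × DF = (50274, -15876, 0) and equation n·P = -1775466.
Checking the remaining points: n·G = -1725192, n·H = -1775466.
Since n·G = -1725192 ≠ -1775466, G is off the plane and the points are not all coplanar.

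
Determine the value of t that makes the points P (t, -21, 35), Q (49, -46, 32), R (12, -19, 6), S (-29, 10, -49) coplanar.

Coplanarity ⇔ det[PQ; PR; PS] = 0.
Expanding, this is linear in t: (731)t + (-11696) = 0.
So t = 16.

16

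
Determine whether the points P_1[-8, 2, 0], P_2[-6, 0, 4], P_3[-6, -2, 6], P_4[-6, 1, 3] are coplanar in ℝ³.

The four points are coplanar iff the 3×3 determinant with rows P_1P_2, P_1P_3, P_1P_4 is zero.
Rows: (2, -2, 4), (2, -4, 6), (2, -1, 3).
Expanding along the first row: (2)(-6) − (-2)(-6) + (4)(6) = 0.
Zero determinant ⇒ coplanar.

Yes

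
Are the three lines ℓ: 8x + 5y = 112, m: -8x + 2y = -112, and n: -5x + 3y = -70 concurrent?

The three lines meet at one point iff the augmented coefficient matrix [aᵢ bᵢ cᵢ] has rank < 3, i.e. its determinant vanishes.
Here the determinant is 0.
It vanishes, so the lines are concurrent at (14, 0).

Yes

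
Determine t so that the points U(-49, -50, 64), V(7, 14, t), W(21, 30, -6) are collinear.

Direction UW = (70, 80, -70). From the x-coordinate of V, the parameter along the line is τ = (7 − (-49))/70 = 4/5.
Then t = 64 + 4/5·(-70) = 8.

8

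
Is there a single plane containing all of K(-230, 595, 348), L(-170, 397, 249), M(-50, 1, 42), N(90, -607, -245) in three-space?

No

A normal to the plane through K, L, M is n = KL × KM = (1782, 540, 0).
The plane has equation n·P = -88560. For N: n·N = -167400.
-167400 ≠ -88560, so N is off the plane.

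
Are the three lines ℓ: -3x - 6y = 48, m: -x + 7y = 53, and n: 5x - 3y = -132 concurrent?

No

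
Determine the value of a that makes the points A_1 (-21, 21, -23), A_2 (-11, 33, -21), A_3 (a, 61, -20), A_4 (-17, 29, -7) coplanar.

Normal to plane A_1A_2A_4: n = (176, -152, 32); plane equation n·P = -7624.
Requiring n·A_3 = -7624: (176)a + (-9912) = -7624.
So a = 13.

13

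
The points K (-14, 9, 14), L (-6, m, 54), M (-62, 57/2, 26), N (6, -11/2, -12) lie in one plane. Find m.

Normal to plane KMN: n = (-333, -1008, 306); plane equation n·P = -126.
Requiring n·L = -126: (-1008)m + (18522) = -126.
So m = 37/2.

37/2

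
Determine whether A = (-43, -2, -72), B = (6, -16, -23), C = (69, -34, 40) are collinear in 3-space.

Yes

AB = (49, -14, 49), AC = (112, -32, 112).
Each component of AC is 16/7 times the corresponding component of AB, so AC = 16/7·AB and the points are collinear.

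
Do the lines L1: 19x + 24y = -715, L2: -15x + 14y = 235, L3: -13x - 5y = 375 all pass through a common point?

Yes

Intersecting L1 and L2: solving the 2×2 system gives (x, y) = (-25, -10).
Substitute into L3: (-13)(-25) + (-5)(-10) = 375.
This equals 375, so (-25, -10) lies on all three lines and they are concurrent.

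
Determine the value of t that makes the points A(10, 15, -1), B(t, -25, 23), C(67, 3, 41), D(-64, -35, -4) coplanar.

-3

Normal to plane ACD: n = (2136, -2937, -3738); plane equation n·P = -18957.
Requiring n·B = -18957: (2136)t + (-12549) = -18957.
So t = -3.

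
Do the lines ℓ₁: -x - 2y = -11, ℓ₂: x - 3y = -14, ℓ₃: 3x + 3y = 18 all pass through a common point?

Yes

The three lines meet at one point iff the augmented coefficient matrix [aᵢ bᵢ cᵢ] has rank < 3, i.e. its determinant vanishes.
Here the determinant is 0.
It vanishes, so the lines are concurrent at (1, 5).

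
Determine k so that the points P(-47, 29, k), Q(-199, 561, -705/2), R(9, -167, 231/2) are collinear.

Direction QR = (208, -728, 468). From the x-coordinate of P, the parameter along the line is τ = (-47 − (-199))/208 = 19/26.
Then k = (-705/2) + 19/26·(468) = -21/2.

-21/2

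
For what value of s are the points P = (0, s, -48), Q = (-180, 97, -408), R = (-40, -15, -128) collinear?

Collinearity requires PQ × PR = 0; each component is linear in s.
The x-component gives (-280)s + (-13160) = 0, so s = -47.
The remaining components then also vanish.

-47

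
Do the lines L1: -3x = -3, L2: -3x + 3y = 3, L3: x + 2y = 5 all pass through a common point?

Yes

The three lines meet at one point iff the augmented coefficient matrix [aᵢ bᵢ cᵢ] has rank < 3, i.e. its determinant vanishes.
Here the determinant is 0.
It vanishes, so the lines are concurrent at (1, 2).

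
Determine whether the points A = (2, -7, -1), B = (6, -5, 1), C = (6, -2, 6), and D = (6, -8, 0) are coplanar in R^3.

No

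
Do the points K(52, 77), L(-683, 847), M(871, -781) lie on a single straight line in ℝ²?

KL = (-735, 770), KM = (819, -858).
Twice the signed area of △KLM is (-735)(-858) − (770)(819) = 0.
The triangle is degenerate (zero area), so the points are collinear.

Yes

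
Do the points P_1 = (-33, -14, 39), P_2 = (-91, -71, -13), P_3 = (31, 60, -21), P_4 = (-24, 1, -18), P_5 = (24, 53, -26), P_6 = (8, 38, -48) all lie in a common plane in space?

The plane through P_1, P_2, P_3 has normal n = P_1P_2 × P_1P_3 = (7268, -6808, -644) and equation n·P = -169648.
Checking the remaining points: n·P_4 = -169648, n·P_5 = -169648, n·P_6 = -169648.
All equal -169648, so all 6 points lie in one plane.

Yes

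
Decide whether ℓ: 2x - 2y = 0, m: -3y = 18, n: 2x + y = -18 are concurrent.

Yes

The three lines meet at one point iff the augmented coefficient matrix [aᵢ bᵢ cᵢ] has rank < 3, i.e. its determinant vanishes.
Here the determinant is 0.
It vanishes, so the lines are concurrent at (-6, -6).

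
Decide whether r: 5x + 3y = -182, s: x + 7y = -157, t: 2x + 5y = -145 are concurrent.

No

Lines aᵢx + bᵢy = cᵢ with pairwise distinct directions are concurrent exactly when det[aᵢ bᵢ cᵢ] = 0.
Here the determinant is -19.
Nonzero, so no common point exists.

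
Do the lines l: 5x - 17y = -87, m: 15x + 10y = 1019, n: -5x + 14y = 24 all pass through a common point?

No

Lines aᵢx + bᵢy = cᵢ with pairwise distinct directions are concurrent exactly when det[aᵢ bᵢ cᵢ] = 0.
Here the determinant is -15.
Nonzero, so no common point exists.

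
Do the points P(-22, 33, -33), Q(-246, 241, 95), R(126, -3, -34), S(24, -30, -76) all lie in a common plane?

Yes

A normal to the plane through P, Q, R is n = PQ × PR = (4400, 18720, -22720).
The plane has equation n·X = 1270720. For S: n·S = 1270720.
Equal, so S lies in the plane and all four are coplanar.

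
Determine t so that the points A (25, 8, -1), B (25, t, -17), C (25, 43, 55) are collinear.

-2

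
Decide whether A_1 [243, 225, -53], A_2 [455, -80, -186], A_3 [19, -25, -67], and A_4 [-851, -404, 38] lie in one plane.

No

A normal to the plane through A_1, A_2, A_3 is n = A_1A_2 × A_1A_3 = (-28980, 32760, -121320).
The plane has equation n·P = 6758820. For A_4: n·A_4 = 6816780.
6816780 ≠ 6758820, so A_4 is off the plane.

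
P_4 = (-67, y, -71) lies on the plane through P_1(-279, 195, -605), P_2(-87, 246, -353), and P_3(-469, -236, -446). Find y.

Coplanarity requires P_1P_2 · (P_1P_3 × P_1P_4) = 0.
P_1P_2 = (192, 51, 252), P_1P_3 = (-190, -431, 159); the triple product is linear in y with coefficient -78408 and constant term 1019304.
Setting it to zero: y = 13.

13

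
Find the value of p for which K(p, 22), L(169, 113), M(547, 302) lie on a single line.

Collinearity: (K − L) must be parallel to (M − L) = (378, 189).
Cross-multiplying the components: (p − 169)·(189) = (-91)·(378).
Solving gives p = -13.

-13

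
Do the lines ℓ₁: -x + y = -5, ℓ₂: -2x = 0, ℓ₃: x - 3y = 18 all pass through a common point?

Intersecting ℓ₁ and ℓ₂: solving the 2×2 system gives (x, y) = (0, -5).
Substitute into ℓ₃: (1)(0) + (-3)(-5) = 15.
But ℓ₃ requires 18 ≠ 15, so the three lines have no common point.

No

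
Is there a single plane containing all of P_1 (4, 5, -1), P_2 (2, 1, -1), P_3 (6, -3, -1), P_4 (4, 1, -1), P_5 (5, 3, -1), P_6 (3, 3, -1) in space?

Yes

The plane through P_1, P_2, P_3 has normal n = P_1P_2 × P_1P_3 = (0, 0, 24) and equation n·P = -24.
Checking the remaining points: n·P_4 = -24, n·P_5 = -24, n·P_6 = -24.
All equal -24, so all 6 points lie in one plane.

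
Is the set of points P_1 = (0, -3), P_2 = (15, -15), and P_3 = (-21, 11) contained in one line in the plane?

No

P_1P_2 = (15, -12), P_1P_3 = (-21, 14).
Twice the signed area of △P_1P_2P_3 is (15)(14) − (-12)(-21) = -42.
The area is nonzero, so the three points are not collinear.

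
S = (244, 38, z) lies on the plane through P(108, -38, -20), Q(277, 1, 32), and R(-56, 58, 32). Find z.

The plane through P, Q, R has equation −2964x − 17316y + 22620z = -114504.
Substituting S: (22620)z + (-1381224) = -114504, so z = 56.

56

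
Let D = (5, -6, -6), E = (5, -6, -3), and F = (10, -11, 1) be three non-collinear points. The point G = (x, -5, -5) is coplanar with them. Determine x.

A normal to the plane is n = DE × DF = (15, 15, 0).
G lies in the plane iff n · DG = 0.
This gives (15)x + (-60) = 0, so x = 4.

4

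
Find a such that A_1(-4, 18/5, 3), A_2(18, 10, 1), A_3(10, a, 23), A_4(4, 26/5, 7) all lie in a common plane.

Normal to plane A_1A_2A_4: n = (144/5, -104, -16); plane equation n·P = -2688/5.
Requiring n·A_3 = -2688/5: (-104)a + (-80) = -2688/5.
So a = 22/5.

22/5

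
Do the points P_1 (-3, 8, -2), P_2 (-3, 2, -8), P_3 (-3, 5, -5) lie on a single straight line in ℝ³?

Yes

P_1P_2 = (0, -6, -6), P_1P_3 = (0, -3, -3).
Each component of P_1P_3 is 1/2 times the corresponding component of P_1P_2, so P_1P_3 = 1/2·P_1P_2 and the points are collinear.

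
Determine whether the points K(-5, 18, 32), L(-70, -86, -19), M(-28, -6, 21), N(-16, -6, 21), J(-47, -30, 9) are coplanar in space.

No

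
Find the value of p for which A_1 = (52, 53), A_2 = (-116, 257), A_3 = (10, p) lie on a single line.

104

The three points are collinear iff det[A_1A_2; A_1A_3] = 0.
This determinant is linear in p: (-168)p + (17472) = 0, so p = 104.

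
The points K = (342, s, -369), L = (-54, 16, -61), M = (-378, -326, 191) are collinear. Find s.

Direction LM = (-324, -342, 252). From the x-coordinate of K, the parameter along the line is τ = (342 − (-54))/(-324) = -11/9.
Then s = 16 + (-11/9)·(-342) = 434.

434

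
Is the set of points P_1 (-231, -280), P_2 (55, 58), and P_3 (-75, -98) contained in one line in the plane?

P_1P_2 = (286, 338), P_1P_3 = (156, 182).
If collinear, P_1P_3 would be a scalar multiple of P_1P_2. But (286)·(182) ≠ (338)·(156) (difference -676), so they are not parallel; the points are not collinear.

No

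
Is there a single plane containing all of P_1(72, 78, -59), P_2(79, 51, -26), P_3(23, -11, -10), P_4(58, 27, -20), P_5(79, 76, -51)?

The plane through P_1, P_2, P_3 has normal n = P_1P_2 × P_1P_3 = (1614, -1960, -1946) and equation n·P = 78142.
Checking the remaining points: n·P_4 = 79612, n·P_5 = 77792.
Since n·P_4 = 79612 ≠ 78142, P_4 is off the plane and the points are not all coplanar.

No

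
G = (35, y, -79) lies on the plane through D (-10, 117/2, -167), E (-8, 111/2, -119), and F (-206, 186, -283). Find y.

27

The plane through D, E, F has equation −5772x − 9176y − 333z = -423465.
Substituting G: (-9176)y + (-175713) = -423465, so y = 27.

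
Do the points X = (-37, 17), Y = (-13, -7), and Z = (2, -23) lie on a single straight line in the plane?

No

XY = (24, -24), XZ = (39, -40).
Twice the signed area of △XYZ is (24)(-40) − (-24)(39) = -24.
The area is nonzero, so the three points are not collinear.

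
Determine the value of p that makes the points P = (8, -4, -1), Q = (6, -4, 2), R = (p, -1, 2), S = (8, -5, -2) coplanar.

8

The points are coplanar iff PQ · (PR × PS) = 0.
Expanding, this is linear in p: (-3)p + (24) = 0.
So p = 8.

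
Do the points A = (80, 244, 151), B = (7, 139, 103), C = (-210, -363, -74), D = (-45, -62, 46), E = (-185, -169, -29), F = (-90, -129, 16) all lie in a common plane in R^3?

The plane through A, B, C has normal n = AB × AC = (-5511, -2505, 13861) and equation n·P = 1040911.
Checking the remaining points: n·D = 1040911, n·E = 1040911, n·F = 1040911.
All equal 1040911, so all 6 points lie in one plane.

Yes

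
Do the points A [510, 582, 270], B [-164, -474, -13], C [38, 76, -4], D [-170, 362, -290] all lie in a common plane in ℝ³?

The four points are coplanar iff the 3×3 determinant with rows AB, AC, AD is zero.
Rows: (-674, -1056, -283), (-472, -506, -274), (-680, -220, -560).
Expanding along the first row: (-674)(223080) − (-1056)(78000) + (-283)(-240240) = 0.
Zero determinant ⇒ coplanar.

Yes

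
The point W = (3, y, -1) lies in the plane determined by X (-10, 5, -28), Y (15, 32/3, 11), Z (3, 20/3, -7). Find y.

A normal to the plane is n = XY × XZ = (54, -18, -32).
W lies in the plane iff n · XW = 0.
This gives (-18)y + (-72) = 0, so y = -4.

-4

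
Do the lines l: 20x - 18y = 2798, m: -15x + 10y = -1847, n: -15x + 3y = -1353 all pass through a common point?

No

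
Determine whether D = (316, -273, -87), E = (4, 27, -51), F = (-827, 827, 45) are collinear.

DE = (-312, 300, 36), DF = (-1143, 1100, 132).
Comparing components 3 and 1: (36)(-1143) − (-312)(132) = 36 ≠ 0, so DE and DF are not parallel and the points are not collinear.

No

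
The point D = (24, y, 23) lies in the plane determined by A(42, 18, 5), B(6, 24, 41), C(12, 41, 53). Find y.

Coplanarity requires AB · (AC × AD) = 0.
AB = (-36, 6, 36), AC = (-30, 23, 48); the triple product is linear in y with coefficient 648 and constant term -13608.
Setting it to zero: y = 21.

21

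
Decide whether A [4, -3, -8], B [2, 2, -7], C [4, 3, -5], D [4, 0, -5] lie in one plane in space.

No

The four points are coplanar iff the 3×3 determinant with rows AB, AC, AD is zero.
Rows: (-2, 5, 1), (0, 6, 3), (0, 3, 3).
Expanding along the first row: (-2)(9) − (5)(0) + (1)(0) = -18.
Nonzero ⇒ not coplanar.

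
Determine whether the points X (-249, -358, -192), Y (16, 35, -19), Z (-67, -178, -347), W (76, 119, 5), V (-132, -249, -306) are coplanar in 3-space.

The plane through X, Y, Z has normal n = XY × XZ = (-92055, 72561, -23826) and equation n·P = 1519449.
Checking the remaining points: n·W = 1519449, n·V = 1374327.
Since n·V = 1374327 ≠ 1519449, V is off the plane and the points are not all coplanar.

No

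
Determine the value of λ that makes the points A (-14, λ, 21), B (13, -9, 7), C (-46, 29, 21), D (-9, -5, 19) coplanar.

The points are coplanar iff AB · (AC × AD) = 0.
Expanding, this is linear in λ: (-400)λ + (-1200) = 0.
So λ = -3.

-3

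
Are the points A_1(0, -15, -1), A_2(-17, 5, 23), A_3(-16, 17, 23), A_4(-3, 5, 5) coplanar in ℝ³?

Yes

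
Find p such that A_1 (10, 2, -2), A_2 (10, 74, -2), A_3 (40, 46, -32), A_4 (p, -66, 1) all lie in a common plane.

7

Normal to plane A_1A_2A_3: n = (-2160, 0, -2160); plane equation n·P = -17280.
Requiring n·A_4 = -17280: (-2160)p + (-2160) = -17280.
So p = 7.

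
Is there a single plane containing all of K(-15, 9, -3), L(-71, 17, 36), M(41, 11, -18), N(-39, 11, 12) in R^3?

No

The four points are coplanar iff the 3×3 determinant with rows KL, KM, KN is zero.
Rows: (-56, 8, 39), (56, 2, -15), (-24, 2, 15).
Expanding along the first row: (-56)(60) − (8)(480) + (39)(160) = -960.
Nonzero ⇒ not coplanar.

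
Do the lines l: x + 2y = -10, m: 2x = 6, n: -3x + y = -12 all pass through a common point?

Lines aᵢx + bᵢy = cᵢ with pairwise distinct directions are concurrent exactly when det[aᵢ bᵢ cᵢ] = 0.
Here the determinant is -14.
Nonzero, so no common point exists.

No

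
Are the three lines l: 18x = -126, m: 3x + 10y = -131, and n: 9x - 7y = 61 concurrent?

No

Intersecting l and m: solving the 2×2 system gives (x, y) = (-7, -11).
Substitute into n: (9)(-7) + (-7)(-11) = 14.
But n requires 61 ≠ 14, so the three lines have no common point.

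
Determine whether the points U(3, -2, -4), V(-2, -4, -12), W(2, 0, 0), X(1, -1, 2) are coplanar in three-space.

The four points are coplanar iff the 3×3 determinant with rows UV, UW, UX is zero.
Rows: (-5, -2, -8), (-1, 2, 4), (-2, 1, 6).
Expanding along the first row: (-5)(8) − (-2)(2) + (-8)(3) = -60.
Nonzero ⇒ not coplanar.

No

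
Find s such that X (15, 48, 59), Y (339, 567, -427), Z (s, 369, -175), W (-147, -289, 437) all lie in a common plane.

Normal to plane XYW: n = (32400, -43740, -25110); plane equation n·P = -3095010.
Requiring n·Z = -3095010: (32400)s + (-11745810) = -3095010.
So s = 267.

267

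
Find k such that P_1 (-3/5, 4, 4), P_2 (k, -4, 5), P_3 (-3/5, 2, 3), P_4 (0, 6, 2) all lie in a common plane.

-8/5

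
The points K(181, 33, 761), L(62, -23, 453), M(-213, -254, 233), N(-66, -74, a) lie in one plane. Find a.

Coplanarity ⇔ det[KL; KM; KN] = 0.
Expanding, this is linear in a: (12089)a + (-930853) = 0.
So a = 77.

77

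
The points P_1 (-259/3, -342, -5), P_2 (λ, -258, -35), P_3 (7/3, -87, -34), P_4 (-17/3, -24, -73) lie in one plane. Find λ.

-229/3

Normal to plane P_1P_3P_4: n = (-8118, 3690, 7626); plane equation n·P = -599256.
Requiring n·P_2 = -599256: (-8118)λ + (-1218930) = -599256.
So λ = -229/3.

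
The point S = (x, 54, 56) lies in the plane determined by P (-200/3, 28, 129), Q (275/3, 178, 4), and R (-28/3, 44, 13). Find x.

The plane through P, Q, R has equation −15400x + 11200y − (18200/3)z = 1673000/3.
Substituting S: (-15400)x + (795200/3) = 1673000/3, so x = -19.

-19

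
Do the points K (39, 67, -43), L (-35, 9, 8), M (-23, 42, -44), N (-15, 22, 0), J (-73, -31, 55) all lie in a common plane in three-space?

The plane through K, L, M has normal n = KL × KM = (1333, -3236, -1746) and equation n·P = -89747.
Checking the remaining points: n·N = -91187, n·J = -93023.
Since n·N = -91187 ≠ -89747, N is off the plane and the points are not all coplanar.

No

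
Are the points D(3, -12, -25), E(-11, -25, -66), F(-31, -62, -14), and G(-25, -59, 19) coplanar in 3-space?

Yes

With D as base: DE = (-14, -13, -41), DF = (-34, -50, 11), DG = (-28, -47, 44).
DF × DG = (-1683, 1188, 198).
DE · (DF × DG) = 0.
The scalar triple product vanishes, so the four points are coplanar.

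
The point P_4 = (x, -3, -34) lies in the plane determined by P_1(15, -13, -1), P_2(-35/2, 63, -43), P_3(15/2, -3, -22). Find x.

Coplanarity requires P_1P_2 · (P_1P_3 × P_1P_4) = 0.
P_1P_2 = (-65/2, 76, -42), P_1P_3 = (-15/2, 10, -21); the triple product is linear in x with coefficient -1176 and constant term 5880.
Setting it to zero: x = 5.

5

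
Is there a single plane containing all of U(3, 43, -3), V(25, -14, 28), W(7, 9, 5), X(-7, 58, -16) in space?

Yes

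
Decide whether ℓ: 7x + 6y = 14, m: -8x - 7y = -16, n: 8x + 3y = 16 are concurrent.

Intersecting ℓ and m: solving the 2×2 system gives (x, y) = (2, 0).
Substitute into n: (8)(2) + (3)(0) = 16.
This equals 16, so (2, 0) lies on all three lines and they are concurrent.

Yes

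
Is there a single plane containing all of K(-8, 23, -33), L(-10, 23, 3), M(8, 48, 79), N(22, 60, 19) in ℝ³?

A normal to the plane through K, L, M is n = KL × KM = (-900, 800, -50).
The plane has equation n·P = 27250. For N: n·N = 27250.
Equal, so N lies in the plane and all four are coplanar.

Yes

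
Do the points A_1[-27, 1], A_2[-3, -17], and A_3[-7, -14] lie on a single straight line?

Yes

A_1A_2 = (24, -18), A_1A_3 = (20, -15).
Twice the signed area of △A_1A_2A_3 is (24)(-15) − (-18)(20) = 0.
The triangle is degenerate (zero area), so the points are collinear.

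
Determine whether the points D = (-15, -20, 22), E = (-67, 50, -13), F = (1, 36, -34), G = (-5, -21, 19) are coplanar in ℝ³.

No

A normal to the plane through D, E, F is n = DE × DF = (-1960, -3472, -4032).
The plane has equation n·P = 10136. For G: n·G = 6104.
6104 ≠ 10136, so G is off the plane.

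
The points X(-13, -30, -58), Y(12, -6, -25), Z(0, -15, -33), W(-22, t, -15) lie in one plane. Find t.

The points are coplanar iff XY · (XZ × XW) = 0.
Expanding, this is linear in t: (-196)t + (-4116) = 0.
So t = -21.

-21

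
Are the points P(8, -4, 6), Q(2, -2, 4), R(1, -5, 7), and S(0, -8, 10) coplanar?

The four points are coplanar iff the 3×3 determinant with rows PQ, PR, PS is zero.
Rows: (-6, 2, -2), (-7, -1, 1), (-8, -4, 4).
Expanding along the first row: (-6)(0) − (2)(-20) + (-2)(20) = 0.
Zero determinant ⇒ coplanar.

Yes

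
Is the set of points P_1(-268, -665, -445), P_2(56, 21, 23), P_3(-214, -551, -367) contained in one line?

P_1P_2 = (324, 686, 468), P_1P_3 = (54, 114, 78).
Comparing components 2 and 3: (686)(78) − (468)(114) = 156 ≠ 0, so P_1P_2 and P_1P_3 are not parallel and the points are not collinear.

No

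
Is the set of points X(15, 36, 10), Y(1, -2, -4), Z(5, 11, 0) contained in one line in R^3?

XY = (-14, -38, -14), XZ = (-10, -25, -10).
Comparing components 2 and 3: (-38)(-10) − (-14)(-25) = 30 ≠ 0, so XY and XZ are not parallel and the points are not collinear.

No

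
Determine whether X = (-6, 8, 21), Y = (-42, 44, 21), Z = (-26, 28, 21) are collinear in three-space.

Yes

XY = (-36, 36, 0), XZ = (-20, 20, 0).
XY × XZ = (0, 0, 0).
The cross product vanishes, so the three points are collinear.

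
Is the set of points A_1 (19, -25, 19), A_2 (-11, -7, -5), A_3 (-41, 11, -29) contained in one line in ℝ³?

Yes

A_1A_2 = (-30, 18, -24), A_1A_3 = (-60, 36, -48).
Each component of A_1A_3 is 2 times the corresponding component of A_1A_2, so A_1A_3 = 2·A_1A_2 and the points are collinear.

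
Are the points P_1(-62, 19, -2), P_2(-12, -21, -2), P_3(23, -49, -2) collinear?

Yes

P_1P_2 = (50, -40, 0), P_1P_3 = (85, -68, 0).
P_1P_2 × P_1P_3 = (0, 0, 0).
The cross product vanishes, so the three points are collinear.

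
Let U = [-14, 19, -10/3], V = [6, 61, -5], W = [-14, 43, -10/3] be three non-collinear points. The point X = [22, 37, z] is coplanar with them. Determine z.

-19/3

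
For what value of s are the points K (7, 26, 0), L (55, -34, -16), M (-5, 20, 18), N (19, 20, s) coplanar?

The points are coplanar iff KL · (KM × KN) = 0.
Expanding, this is linear in s: (-1008)s + (-10080) = 0.
So s = -10.

-10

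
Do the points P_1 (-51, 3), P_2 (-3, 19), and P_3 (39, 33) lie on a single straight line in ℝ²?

Yes

P_1P_2 = (48, 16), P_1P_3 = (90, 30).
det[P_1P_2; P_1P_3] = (48)(30) − (16)(90) = 0.
The determinant is zero, so the points are collinear.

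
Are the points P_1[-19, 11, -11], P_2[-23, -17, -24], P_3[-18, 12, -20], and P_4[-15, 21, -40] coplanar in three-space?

The four points are coplanar iff the 3×3 determinant with rows P_1P_2, P_1P_3, P_1P_4 is zero.
Rows: (-4, -28, -13), (1, 1, -9), (4, 10, -29).
Expanding along the first row: (-4)(61) − (-28)(7) + (-13)(6) = -126.
Nonzero ⇒ not coplanar.

No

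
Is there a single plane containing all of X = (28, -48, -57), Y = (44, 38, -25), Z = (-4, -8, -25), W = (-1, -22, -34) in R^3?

No

A normal to the plane through X, Y, Z is n = XY × XZ = (1472, -1536, 3392).
The plane has equation n·P = -78400. For W: n·W = -83008.
-83008 ≠ -78400, so W is off the plane.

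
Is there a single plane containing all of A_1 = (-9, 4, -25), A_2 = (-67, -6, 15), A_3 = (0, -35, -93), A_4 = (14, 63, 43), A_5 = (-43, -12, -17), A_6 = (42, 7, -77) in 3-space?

No

The plane through A_1, A_2, A_3 has normal n = A_1A_2 × A_1A_3 = (2240, -3584, 2352) and equation n·P = -93296.
Checking the remaining points: n·A_4 = -93296, n·A_5 = -93296, n·A_6 = -112112.
Since n·A_6 = -112112 ≠ -93296, A_6 is off the plane and the points are not all coplanar.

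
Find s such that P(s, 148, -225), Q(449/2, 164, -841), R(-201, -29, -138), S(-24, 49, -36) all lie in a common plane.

393/2

The points are coplanar iff PQ · (PR × PS) = 0.
Expanding, this is linear in s: (74520)s + (-14643180) = 0.
So s = 393/2.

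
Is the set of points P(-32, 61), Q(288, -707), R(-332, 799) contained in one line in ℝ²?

No

PQ = (320, -768), PR = (-300, 738).
Twice the signed area of △PQR is (320)(738) − (-768)(-300) = 5760.
The area is nonzero, so the three points are not collinear.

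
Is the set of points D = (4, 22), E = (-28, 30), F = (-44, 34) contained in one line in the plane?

Yes

DE = (-32, 8), DF = (-48, 12).
Checking proportionality: DF = 3/2·DE, so the vectors are parallel and the points are collinear.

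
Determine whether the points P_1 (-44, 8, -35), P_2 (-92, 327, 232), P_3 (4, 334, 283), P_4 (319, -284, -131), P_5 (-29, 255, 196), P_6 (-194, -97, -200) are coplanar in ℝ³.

Yes

The plane through P_1, P_2, P_3 has normal n = P_1P_2 × P_1P_3 = (14400, 28080, -30960) and equation n·P = 674640.
Checking the remaining points: n·P_4 = 674640, n·P_5 = 674640, n·P_6 = 674640.
All equal 674640, so all 6 points lie in one plane.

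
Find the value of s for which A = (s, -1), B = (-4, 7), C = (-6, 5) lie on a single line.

-12

The three points are collinear iff det[AB; AC] = 0.
This determinant is linear in s: (2)s + (24) = 0, so s = -12.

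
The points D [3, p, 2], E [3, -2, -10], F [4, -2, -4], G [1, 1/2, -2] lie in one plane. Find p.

-1/2

The points are coplanar iff DE · (DF × DG) = 0.
Expanding, this is linear in p: (20)p + (10) = 0.
So p = -1/2.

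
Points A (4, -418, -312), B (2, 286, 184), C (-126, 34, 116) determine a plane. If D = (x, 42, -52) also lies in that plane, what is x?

Coplanarity requires AB · (AC × AD) = 0.
AB = (-2, 704, 496), AC = (-130, 452, 428); the triple product is linear in x with coefficient 77120 and constant term -6015360.
Setting it to zero: x = 78.

78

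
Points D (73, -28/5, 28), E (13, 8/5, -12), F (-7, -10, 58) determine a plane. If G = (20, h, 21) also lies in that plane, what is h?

Coplanarity requires DE · (DF × DG) = 0.
DE = (-60, 36/5, -40), DF = (-80, -22/5, 30); the triple product is linear in h with coefficient 5000 and constant term 20000.
Setting it to zero: h = -4.

-4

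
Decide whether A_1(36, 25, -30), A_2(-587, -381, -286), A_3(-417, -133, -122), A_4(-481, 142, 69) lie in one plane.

Yes

A normal to the plane through A_1, A_2, A_3 is n = A_1A_2 × A_1A_3 = (-3096, 58652, -85484).
The plane has equation n·P = 3919364. For A_4: n·A_4 = 3919364.
Equal, so A_4 lies in the plane and all four are coplanar.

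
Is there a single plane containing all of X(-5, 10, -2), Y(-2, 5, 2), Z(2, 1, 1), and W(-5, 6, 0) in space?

A normal to the plane through X, Y, Z is n = XY × XZ = (21, 19, 8).
The plane has equation n·P = 69. For W: n·W = 9.
9 ≠ 69, so W is off the plane.

No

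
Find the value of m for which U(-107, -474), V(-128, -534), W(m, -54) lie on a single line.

40

The three points are collinear iff det[UV; UW] = 0.
This determinant is linear in m: (60)m + (-2400) = 0, so m = 40.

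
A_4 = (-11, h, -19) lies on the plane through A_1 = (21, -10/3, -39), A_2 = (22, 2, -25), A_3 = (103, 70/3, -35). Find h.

-6

A normal to the plane is n = A_1A_2 × A_1A_3 = (-352, 1144, -1232/3).
A_4 lies in the plane iff n · A_1A_4 = 0.
This gives (1144)h + (6864) = 0, so h = -6.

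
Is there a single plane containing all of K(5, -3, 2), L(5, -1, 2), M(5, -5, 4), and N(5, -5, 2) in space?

Yes

A normal to the plane through K, L, M is n = KL × KM = (4, 0, 0).
The plane has equation n·P = 20. For N: n·N = 20.
Equal, so N lies in the plane and all four are coplanar.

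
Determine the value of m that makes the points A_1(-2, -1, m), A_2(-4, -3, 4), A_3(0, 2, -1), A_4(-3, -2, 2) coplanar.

The points are coplanar iff A_1A_2 · (A_1A_3 × A_1A_4) = 0.
Expanding, this is linear in m: (1)m + (0) = 0.
So m = 0.

0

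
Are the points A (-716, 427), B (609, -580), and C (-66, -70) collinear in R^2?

AB = (1325, -1007), AC = (650, -497).
If collinear, AC would be a scalar multiple of AB. But (1325)·(-497) ≠ (-1007)·(650) (difference -3975), so they are not parallel; the points are not collinear.

No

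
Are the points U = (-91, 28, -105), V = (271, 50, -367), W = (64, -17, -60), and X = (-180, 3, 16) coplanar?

A normal to the plane through U, V, W is n = UV × UW = (-10800, -56900, -19700).
The plane has equation n·P = 1458100. For X: n·X = 1458100.
Equal, so X lies in the plane and all four are coplanar.

Yes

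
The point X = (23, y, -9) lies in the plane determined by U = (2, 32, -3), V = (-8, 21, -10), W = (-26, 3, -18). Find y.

47

A normal to the plane is n = UV × UW = (-38, 46, -18).
X lies in the plane iff n · UX = 0.
This gives (46)y + (-2162) = 0, so y = 47.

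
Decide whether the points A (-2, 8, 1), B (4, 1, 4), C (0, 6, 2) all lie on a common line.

No

AB = (6, -7, 3), AC = (2, -2, 1).
Comparing components 2 and 3: (-7)(1) − (3)(-2) = -1 ≠ 0, so AB and AC are not parallel and the points are not collinear.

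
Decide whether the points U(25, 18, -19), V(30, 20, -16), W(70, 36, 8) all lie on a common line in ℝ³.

UV = (5, 2, 3), UW = (45, 18, 27).
UV × UW = (0, 0, 0).
The cross product vanishes, so the three points are collinear.

Yes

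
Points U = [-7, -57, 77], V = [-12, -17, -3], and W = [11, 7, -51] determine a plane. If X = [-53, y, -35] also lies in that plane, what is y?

A normal to the plane is n = UV × UW = (0, -2080, -1040).
X lies in the plane iff n · UX = 0.
This gives (-2080)y + (-2080) = 0, so y = -1.

-1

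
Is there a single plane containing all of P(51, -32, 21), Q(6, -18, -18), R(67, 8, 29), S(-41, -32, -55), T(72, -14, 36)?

The plane through P, Q, R has normal n = PQ × PR = (1672, -264, -2024) and equation n·X = 51216.
Checking the remaining points: n·S = 51216, n·T = 51216.
All equal 51216, so all 5 points lie in one plane.

Yes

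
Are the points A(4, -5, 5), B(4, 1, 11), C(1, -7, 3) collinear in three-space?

AB = (0, 6, 6), AC = (-3, -2, -2).
Comparing components 3 and 1: (6)(-3) − (0)(-2) = -18 ≠ 0, so AB and AC are not parallel and the points are not collinear.

No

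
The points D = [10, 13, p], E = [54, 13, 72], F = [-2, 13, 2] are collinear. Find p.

17

Collinearity requires DE × DF = 0; each component is linear in p.
The y-component gives (56)p + (-952) = 0, so p = 17.
The remaining components then also vanish.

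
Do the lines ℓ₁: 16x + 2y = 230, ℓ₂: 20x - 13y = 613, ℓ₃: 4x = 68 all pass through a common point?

Intersecting ℓ₁ and ℓ₂: solving the 2×2 system gives (x, y) = (17, -21).
Substitute into ℓ₃: (4)(17) + (0)(-21) = 68.
This equals 68, so (17, -21) lies on all three lines and they are concurrent.

Yes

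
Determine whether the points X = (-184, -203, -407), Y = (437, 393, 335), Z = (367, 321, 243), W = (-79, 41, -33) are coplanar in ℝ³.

The four points are coplanar iff the 3×3 determinant with rows XY, XZ, XW is zero.
Rows: (621, 596, 742), (551, 524, 650), (105, 244, 374).
Expanding along the first row: (621)(37376) − (596)(137824) + (742)(79424) = 0.
Zero determinant ⇒ coplanar.

Yes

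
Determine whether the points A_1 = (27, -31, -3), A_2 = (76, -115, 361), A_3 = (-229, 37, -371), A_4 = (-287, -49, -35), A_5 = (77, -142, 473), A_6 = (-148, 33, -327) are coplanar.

The plane through A_1, A_2, A_3 has normal n = A_1A_2 × A_1A_3 = (6160, -75152, -18172) and equation n·P = 2550548.
Checking the remaining points: n·A_4 = 2550548, n·A_5 = 2550548, n·A_6 = 2550548.
All equal 2550548, so all 6 points lie in one plane.

Yes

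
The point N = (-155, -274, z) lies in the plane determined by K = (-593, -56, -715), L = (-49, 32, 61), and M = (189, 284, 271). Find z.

The plane through K, L, M has equation −177072x + 70448y + 116144z = 18015648.
Substituting N: (116144)z + (8143408) = 18015648, so z = 85.

85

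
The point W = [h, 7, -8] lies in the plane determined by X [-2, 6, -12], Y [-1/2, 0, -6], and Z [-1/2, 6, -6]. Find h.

A normal to the plane is n = XY × XZ = (-36, 0, 9).
W lies in the plane iff n · XW = 0.
This gives (-36)h + (-36) = 0, so h = -1.

-1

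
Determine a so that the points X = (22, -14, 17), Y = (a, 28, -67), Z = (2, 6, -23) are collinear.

-20

Collinearity requires XY × XZ = 0; each component is linear in a.
The y-component gives (40)a + (800) = 0, so a = -20.
The remaining components then also vanish.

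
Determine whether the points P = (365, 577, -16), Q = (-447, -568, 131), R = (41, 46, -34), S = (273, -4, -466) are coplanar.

Yes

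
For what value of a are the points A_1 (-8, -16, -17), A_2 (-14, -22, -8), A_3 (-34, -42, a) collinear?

Collinearity requires A_1A_2 × A_1A_3 = 0; each component is linear in a.
The x-component gives (-6)a + (132) = 0, so a = 22.
The remaining components then also vanish.

22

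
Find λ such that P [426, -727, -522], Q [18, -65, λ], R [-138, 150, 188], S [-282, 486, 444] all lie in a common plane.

Normal to plane PRS: n = (-14048, 42144, -63216); plane equation n·X = -3624384.
Requiring n·Q = -3624384: (-63216)λ + (-2992224) = -3624384.
So λ = 10.

10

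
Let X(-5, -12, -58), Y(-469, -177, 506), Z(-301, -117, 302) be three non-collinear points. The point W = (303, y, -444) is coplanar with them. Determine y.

A normal to the plane is n = XY × XZ = (-180, 96, -120).
W lies in the plane iff n · XW = 0.
This gives (96)y + (-7968) = 0, so y = 83.

83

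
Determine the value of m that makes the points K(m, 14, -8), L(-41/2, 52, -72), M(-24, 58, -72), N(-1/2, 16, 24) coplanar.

1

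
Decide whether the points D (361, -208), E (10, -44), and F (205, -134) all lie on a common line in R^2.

No

DE = (-351, 164), DF = (-156, 74).
det[DE; DF] = (-351)(74) − (164)(-156) = -390.
The determinant is nonzero, so they are not collinear.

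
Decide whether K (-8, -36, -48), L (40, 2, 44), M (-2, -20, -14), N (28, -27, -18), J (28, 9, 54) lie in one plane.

The plane through K, L, M has normal n = KL × KM = (-180, -1080, 540) and equation n·P = 14400.
Checking the remaining points: n·N = 14400, n·J = 14400.
All equal 14400, so all 5 points lie in one plane.

Yes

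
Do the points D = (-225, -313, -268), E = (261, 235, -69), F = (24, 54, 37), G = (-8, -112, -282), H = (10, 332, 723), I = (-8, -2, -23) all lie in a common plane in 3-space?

Yes

The plane through D, E, F has normal n = DE × DF = (94107, -98679, 41910) and equation n·P = -1519428.
Checking the remaining points: n·G = -1519428, n·H = -1519428, n·I = -1519428.
All equal -1519428, so all 6 points lie in one plane.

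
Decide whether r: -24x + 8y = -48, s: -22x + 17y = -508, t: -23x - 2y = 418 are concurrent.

Lines aᵢx + bᵢy = cᵢ with pairwise distinct directions are concurrent exactly when det[aᵢ bᵢ cᵢ] = 0.
Here the determinant is 0.
It vanishes, so the lines are concurrent at (-14, -48).

Yes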